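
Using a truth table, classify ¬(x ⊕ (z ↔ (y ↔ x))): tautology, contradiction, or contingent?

x | y | z || ¬(x ⊕ (z ↔ (y ↔ x)))
0 | 0 | 0 ||          1          
0 | 0 | 1 ||          0          
0 | 1 | 0 ||          0          
0 | 1 | 1 ||          1          
1 | 0 | 0 ||          1          
1 | 0 | 1 ||          0          
1 | 1 | 0 ||          0          
1 | 1 | 1 ||          1          
4 of 8 rows are 1, so the formula is contingent.

contingent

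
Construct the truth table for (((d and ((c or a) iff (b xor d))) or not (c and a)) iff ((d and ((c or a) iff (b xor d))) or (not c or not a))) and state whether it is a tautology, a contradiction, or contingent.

tautology

a  b  c  d  |  (c or a)  (b xor d)  ((c or a) iff (b xor d))  (c and a)  not (c and a)  not c  not a  (not c or not a)  φ
F  F  F  F  |     F          F                 T                  F            T          T      T           T          T
F  F  F  T  |     F          T                 F                  F            T          T      T           T          T
F  F  T  F  |     T          F                 F                  F            T          F      T           T          T
F  F  T  T  |     T          T                 T                  F            T          F      T           T          T
F  T  F  F  |     F          T                 F                  F            T          T      T           T          T
F  T  F  T  |     F          F                 T                  F            T          T      T           T          T
F  T  T  F  |     T          T                 T                  F            T          F      T           T          T
F  T  T  T  |     T          F                 F                  F            T          F      T           T          T
T  F  F  F  |     T          F                 F                  F            T          T      F           T          T
T  F  F  T  |     T          T                 T                  F            T          T      F           T          T
T  F  T  F  |     T          F                 F                  T            F          F      F           F          T
T  F  T  T  |     T          T                 T                  T            F          F      F           F          T
T  T  F  F  |     T          T                 T                  F            T          T      F           T          T
T  T  F  T  |     T          F                 F                  F            T          T      F           T          T
T  T  T  F  |     T          T                 T                  T            F          F      F           F          T
T  T  T  T  |     T          F                 F                  T            F          F      F           F          T
Every row is T, so the formula is a tautology.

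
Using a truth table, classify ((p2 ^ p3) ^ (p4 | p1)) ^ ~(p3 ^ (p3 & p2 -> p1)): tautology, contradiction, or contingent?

contingent

p1  p2  p3  p4     (p2 ^ p3)  (p4 | p1)  ((p2 ^ p3) ^ (p4 | p1))  (p3 & p2)  ((p3 & p2) -> p1)  (p3 ^ ((p3 & p2) -> p1))  ~(p3 ^ ((p3 & p2) -> p1))  φ
1   1   1   1          0          1                 1                 1              1                     0                          1              0
1   1   1   0          0          1                 1                 1              1                     0                          1              0
1   1   0   1          1          1                 0                 0              1                     1                          0              0
1   1   0   0          1          1                 0                 0              1                     1                          0              0
1   0   1   1          1          1                 0                 0              1                     0                          1              1
1   0   1   0          1          1                 0                 0              1                     0                          1              1
1   0   0   1          0          1                 1                 0              1                     1                          0              1
1   0   0   0          0          1                 1                 0              1                     1                          0              1
0   1   1   1          0          1                 1                 1              0                     1                          0              1
0   1   1   0          0          0                 0                 1              0                     1                          0              0
0   1   0   1          1          1                 0                 0              1                     1                          0              0
0   1   0   0          1          0                 1                 0              1                     1                          0              1
0   0   1   1          1          1                 0                 0              1                     0                          1              1
0   0   1   0          1          0                 1                 0              1                     0                          1              0
0   0   0   1          0          1                 1                 0              1                     1                          0              1
0   0   0   0          0          0                 0                 0              1                     1                          0              0
8 of 16 rows are 1, so the formula is contingent.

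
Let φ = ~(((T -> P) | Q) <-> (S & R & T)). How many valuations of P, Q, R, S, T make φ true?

26

  P   |   Q   |   R   |   S   |   T   ||   φ  
 True |  True |  True |  True |  True || False
 True |  True |  True |  True | False ||  True
 True |  True |  True | False |  True ||  True
 True |  True |  True | False | False ||  True
 True |  True | False |  True |  True ||  True
 True |  True | False |  True | False ||  True
 True |  True | False | False |  True ||  True
 True |  True | False | False | False ||  True
 True | False |  True |  True |  True || False
 True | False |  True |  True | False ||  True
 True | False |  True | False |  True ||  True
 True | False |  True | False | False ||  True
 True | False | False |  True |  True ||  True
 True | False | False |  True | False ||  True
 True | False | False | False |  True ||  True
 True | False | False | False | False ||  True
False |  True |  True |  True |  True || False
False |  True |  True |  True | False ||  True
False |  True |  True | False |  True ||  True
False |  True |  True | False | False ||  True
False |  True | False |  True |  True ||  True
False |  True | False |  True | False ||  True
False |  True | False | False |  True ||  True
False |  True | False | False | False ||  True
False | False |  True |  True |  True ||  True
False | False |  True |  True | False ||  True
False | False |  True | False |  True || False
False | False |  True | False | False ||  True
False | False | False |  True |  True || False
False | False | False |  True | False ||  True
False | False | False | False |  True || False
False | False | False | False | False ||  True
The formula is true on 26 of the 32 rows.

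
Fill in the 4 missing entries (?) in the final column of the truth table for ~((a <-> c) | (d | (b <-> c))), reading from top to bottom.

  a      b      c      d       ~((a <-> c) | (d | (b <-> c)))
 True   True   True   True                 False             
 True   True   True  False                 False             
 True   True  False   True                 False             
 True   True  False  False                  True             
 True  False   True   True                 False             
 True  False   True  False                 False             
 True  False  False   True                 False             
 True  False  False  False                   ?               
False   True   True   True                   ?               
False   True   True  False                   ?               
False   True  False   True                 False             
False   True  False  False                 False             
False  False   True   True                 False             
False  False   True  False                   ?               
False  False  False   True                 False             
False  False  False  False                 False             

Row a=True, b=False, c=False, d=False: (a <-> c) = False, (d | (b <-> c)) = True, ((a <-> c) | (d | (b <-> c))) = True, so ~((a <-> c) | (d | (b <-> c))) = False.
Row a=False, b=True, c=True, d=True: (a <-> c) = False, (d | (b <-> c)) = True, ((a <-> c) | (d | (b <-> c))) = True, so ~((a <-> c) | (d | (b <-> c))) = False.
Row a=False, b=True, c=True, d=False: (a <-> c) = False, (d | (b <-> c)) = True, ((a <-> c) | (d | (b <-> c))) = True, so ~((a <-> c) | (d | (b <-> c))) = False.
Row a=False, b=False, c=True, d=False: (a <-> c) = False, (d | (b <-> c)) = False, ((a <-> c) | (d | (b <-> c))) = False, so ~((a <-> c) | (d | (b <-> c))) = True.

False, False, False, True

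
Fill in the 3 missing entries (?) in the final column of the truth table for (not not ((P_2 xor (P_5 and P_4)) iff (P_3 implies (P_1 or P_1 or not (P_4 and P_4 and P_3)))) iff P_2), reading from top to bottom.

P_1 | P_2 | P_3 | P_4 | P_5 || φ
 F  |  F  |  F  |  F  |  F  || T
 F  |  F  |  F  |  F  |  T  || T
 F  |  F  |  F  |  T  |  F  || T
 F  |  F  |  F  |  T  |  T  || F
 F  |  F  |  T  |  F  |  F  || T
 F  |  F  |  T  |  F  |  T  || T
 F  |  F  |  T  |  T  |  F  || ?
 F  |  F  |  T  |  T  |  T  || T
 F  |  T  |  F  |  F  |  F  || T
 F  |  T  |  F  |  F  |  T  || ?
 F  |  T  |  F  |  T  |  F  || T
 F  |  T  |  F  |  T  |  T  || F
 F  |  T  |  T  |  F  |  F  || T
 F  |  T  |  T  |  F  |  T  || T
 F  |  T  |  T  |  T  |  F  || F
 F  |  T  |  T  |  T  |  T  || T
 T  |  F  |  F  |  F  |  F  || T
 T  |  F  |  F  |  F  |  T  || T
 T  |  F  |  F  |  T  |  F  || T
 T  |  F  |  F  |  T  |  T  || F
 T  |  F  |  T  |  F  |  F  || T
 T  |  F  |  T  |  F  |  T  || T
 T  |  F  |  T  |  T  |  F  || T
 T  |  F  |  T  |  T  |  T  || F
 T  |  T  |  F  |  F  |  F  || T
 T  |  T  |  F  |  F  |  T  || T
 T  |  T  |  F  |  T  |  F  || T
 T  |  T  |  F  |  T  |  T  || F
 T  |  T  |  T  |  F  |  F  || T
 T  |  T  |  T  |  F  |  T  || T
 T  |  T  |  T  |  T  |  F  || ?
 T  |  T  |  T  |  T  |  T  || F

Row P_1=F, P_2=F, P_3=T, P_4=T, P_5=F: not not ((P_2 xor (P_5 and P_4)) iff (P_3 implies (P_1 or P_1 or not (P_4 and P_4 and P_3)))) = T, so the formula = F.
Row P_1=F, P_2=T, P_3=F, P_4=F, P_5=T: not not ((P_2 xor (P_5 and P_4)) iff (P_3 implies (P_1 or P_1 or not (P_4 and P_4 and P_3)))) = T, so the formula = T.
Row P_1=T, P_2=T, P_3=T, P_4=T, P_5=F: not not ((P_2 xor (P_5 and P_4)) iff (P_3 implies (P_1 or P_1 or not (P_4 and P_4 and P_3)))) = T, so the formula = T.

F, T, T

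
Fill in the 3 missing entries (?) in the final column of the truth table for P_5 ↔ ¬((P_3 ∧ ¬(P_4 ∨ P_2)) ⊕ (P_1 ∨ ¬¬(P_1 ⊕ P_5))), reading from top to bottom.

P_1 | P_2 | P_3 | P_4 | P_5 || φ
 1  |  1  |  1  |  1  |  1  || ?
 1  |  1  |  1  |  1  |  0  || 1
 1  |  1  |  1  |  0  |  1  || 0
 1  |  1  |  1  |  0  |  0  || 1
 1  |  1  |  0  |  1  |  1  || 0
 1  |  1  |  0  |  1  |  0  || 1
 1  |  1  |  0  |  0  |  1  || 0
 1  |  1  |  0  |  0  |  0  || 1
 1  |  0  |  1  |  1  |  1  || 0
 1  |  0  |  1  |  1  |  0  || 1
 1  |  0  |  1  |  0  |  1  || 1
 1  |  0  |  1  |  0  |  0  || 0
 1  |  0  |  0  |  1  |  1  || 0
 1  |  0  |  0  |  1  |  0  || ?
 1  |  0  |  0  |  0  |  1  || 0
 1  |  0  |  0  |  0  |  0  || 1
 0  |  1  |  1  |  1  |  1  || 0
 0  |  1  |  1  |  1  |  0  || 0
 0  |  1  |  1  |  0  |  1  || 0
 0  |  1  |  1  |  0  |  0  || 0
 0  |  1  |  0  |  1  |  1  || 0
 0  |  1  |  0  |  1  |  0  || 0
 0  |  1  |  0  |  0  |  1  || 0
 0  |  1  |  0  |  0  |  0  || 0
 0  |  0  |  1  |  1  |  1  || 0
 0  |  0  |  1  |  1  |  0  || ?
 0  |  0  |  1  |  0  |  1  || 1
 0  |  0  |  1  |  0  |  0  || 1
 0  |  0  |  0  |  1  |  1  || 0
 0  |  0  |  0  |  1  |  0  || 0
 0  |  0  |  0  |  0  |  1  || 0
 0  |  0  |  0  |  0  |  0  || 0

Row P_1=1, P_2=1, P_3=1, P_4=1, P_5=1: ¬((P_3 ∧ ¬(P_4 ∨ P_2)) ⊕ (P_1 ∨ ¬¬(P_1 ⊕ P_5))) = 0, so the formula = 0.
Row P_1=1, P_2=0, P_3=0, P_4=1, P_5=0: ¬((P_3 ∧ ¬(P_4 ∨ P_2)) ⊕ (P_1 ∨ ¬¬(P_1 ⊕ P_5))) = 0, so the formula = 1.
Row P_1=0, P_2=0, P_3=1, P_4=1, P_5=0: ¬((P_3 ∧ ¬(P_4 ∨ P_2)) ⊕ (P_1 ∨ ¬¬(P_1 ⊕ P_5))) = 1, so the formula = 0.

0, 1, 0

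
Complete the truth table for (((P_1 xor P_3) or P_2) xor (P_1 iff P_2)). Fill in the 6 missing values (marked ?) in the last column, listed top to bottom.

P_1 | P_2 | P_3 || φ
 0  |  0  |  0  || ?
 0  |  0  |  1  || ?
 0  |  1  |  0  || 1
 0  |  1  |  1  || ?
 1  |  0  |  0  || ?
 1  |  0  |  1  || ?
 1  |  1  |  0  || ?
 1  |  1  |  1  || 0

1, 0, 1, 1, 0, 0

Row P_1=0, P_2=0, P_3=0: ((P_1 xor P_3) or P_2) = 0, (P_1 iff P_2) = 1, so the formula = 1.
Row P_1=0, P_2=0, P_3=1: ((P_1 xor P_3) or P_2) = 1, (P_1 iff P_2) = 1, so the formula = 0.
Row P_1=0, P_2=1, P_3=1: ((P_1 xor P_3) or P_2) = 1, (P_1 iff P_2) = 0, so the formula = 1.
Row P_1=1, P_2=0, P_3=0: ((P_1 xor P_3) or P_2) = 1, (P_1 iff P_2) = 0, so the formula = 1.
Row P_1=1, P_2=0, P_3=1: ((P_1 xor P_3) or P_2) = 0, (P_1 iff P_2) = 0, so the formula = 0.
Row P_1=1, P_2=1, P_3=0: ((P_1 xor P_3) or P_2) = 1, (P_1 iff P_2) = 1, so the formula = 0.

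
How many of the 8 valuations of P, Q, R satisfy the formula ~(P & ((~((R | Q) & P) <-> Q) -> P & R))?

P  Q  R  |  φ
F  F  F  |  T
F  F  T  |  T
F  T  F  |  T
F  T  T  |  T
T  F  F  |  F
T  F  T  |  F
T  T  F  |  F
T  T  T  |  F
The formula is true on 4 of the 8 rows.

4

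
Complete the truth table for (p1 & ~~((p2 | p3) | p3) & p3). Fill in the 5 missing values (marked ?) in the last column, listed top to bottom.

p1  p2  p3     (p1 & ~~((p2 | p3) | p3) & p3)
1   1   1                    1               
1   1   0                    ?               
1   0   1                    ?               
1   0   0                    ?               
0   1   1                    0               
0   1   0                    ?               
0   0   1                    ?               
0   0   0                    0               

Row p1=1, p2=1, p3=0: ~~((p2 | p3) | p3) = 1, so (p1 & ~~((p2 | p3) | p3) & p3) = 0.
Row p1=1, p2=0, p3=1: ~~((p2 | p3) | p3) = 1, so (p1 & ~~((p2 | p3) | p3) & p3) = 1.
Row p1=1, p2=0, p3=0: ~~((p2 | p3) | p3) = 0, so (p1 & ~~((p2 | p3) | p3) & p3) = 0.
Row p1=0, p2=1, p3=0: ~~((p2 | p3) | p3) = 1, so (p1 & ~~((p2 | p3) | p3) & p3) = 0.
Row p1=0, p2=0, p3=1: ~~((p2 | p3) | p3) = 1, so (p1 & ~~((p2 | p3) | p3) & p3) = 0.

0, 1, 0, 0, 0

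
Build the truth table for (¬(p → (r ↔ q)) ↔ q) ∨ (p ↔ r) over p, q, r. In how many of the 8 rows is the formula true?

7

  p   |   q   |   r   || (r ↔ q) | (p → (r ↔ q)) | ¬(p → (r ↔ q)) | (¬(p → (r ↔ q)) ↔ q) | (p ↔ r) | ((¬(p → (r ↔ q)) ↔ q) ∨ (p ↔ r))
False | False | False ||   True  |      True     |     False      |         True         |   True  |               True              
False | False |  True ||  False  |      True     |     False      |         True         |  False  |               True              
False |  True | False ||  False  |      True     |     False      |        False         |   True  |               True              
False |  True |  True ||   True  |      True     |     False      |        False         |  False  |              False              
 True | False | False ||   True  |      True     |     False      |         True         |  False  |               True              
 True | False |  True ||  False  |     False     |      True      |        False         |   True  |               True              
 True |  True | False ||  False  |     False     |      True      |         True         |  False  |               True              
 True |  True |  True ||   True  |      True     |     False      |        False         |   True  |               True              
The formula is true on 7 of the 8 rows.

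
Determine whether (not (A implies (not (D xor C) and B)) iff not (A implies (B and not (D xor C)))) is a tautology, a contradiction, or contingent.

  A   |   B   |   C   |   D   | (D xor C) | not (D xor C) | (not (D xor C) and B) | (B and not (D xor C)) |   φ  
----- | ----- | ----- | ----- | --------- | ------------- | --------------------- | --------------------- | -----
False | False | False | False |   False   |      True     |         False         |         False         |  True
False | False | False |  True |    True   |     False     |         False         |         False         |  True
False | False |  True | False |    True   |     False     |         False         |         False         |  True
False | False |  True |  True |   False   |      True     |         False         |         False         |  True
False |  True | False | False |   False   |      True     |          True         |          True         |  True
False |  True | False |  True |    True   |     False     |         False         |         False         |  True
False |  True |  True | False |    True   |     False     |         False         |         False         |  True
False |  True |  True |  True |   False   |      True     |          True         |          True         |  True
 True | False | False | False |   False   |      True     |         False         |         False         |  True
 True | False | False |  True |    True   |     False     |         False         |         False         |  True
 True | False |  True | False |    True   |     False     |         False         |         False         |  True
 True | False |  True |  True |   False   |      True     |         False         |         False         |  True
 True |  True | False | False |   False   |      True     |          True         |          True         |  True
 True |  True | False |  True |    True   |     False     |         False         |         False         |  True
 True |  True |  True | False |    True   |     False     |         False         |         False         |  True
 True |  True |  True |  True |   False   |      True     |          True         |          True         |  True
Every row is True, so the formula is a tautology.

tautology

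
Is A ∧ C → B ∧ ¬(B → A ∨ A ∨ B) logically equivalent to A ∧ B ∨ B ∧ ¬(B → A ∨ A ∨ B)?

A | B | C | φ | ψ
- | - | - | - | -
1 | 1 | 1 | 0 | 1
1 | 1 | 0 | 1 | 1
1 | 0 | 1 | 0 | 0
1 | 0 | 0 | 1 | 0
0 | 1 | 1 | 1 | 0
0 | 1 | 0 | 1 | 0
0 | 0 | 1 | 1 | 0
0 | 0 | 0 | 1 | 0
The columns differ at A=1, B=1, C=1 (φ=0, ψ=1), so they are not equivalent.

not equivalent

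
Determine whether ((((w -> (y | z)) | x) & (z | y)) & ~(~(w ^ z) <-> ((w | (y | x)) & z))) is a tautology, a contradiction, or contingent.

contingent

x  y  z  w     (y | z)  (w -> (y | z))  ((w -> (y | z)) | x)  (z | y)  (w ^ z)  ~(w ^ z)  (y | x)  (w | (y | x))  ((w | (y | x)) & z)  φ
F  F  F  F        F           T                  T               F        F        T         F           F                 F           F
F  F  F  T        F           F                  F               F        T        F         F           T                 F           F
F  F  T  F        T           T                  T               T        T        F         F           F                 F           F
F  F  T  T        T           T                  T               T        F        T         F           T                 T           F
F  T  F  F        T           T                  T               T        F        T         T           T                 F           T
F  T  F  T        T           T                  T               T        T        F         T           T                 F           F
F  T  T  F        T           T                  T               T        T        F         T           T                 T           T
F  T  T  T        T           T                  T               T        F        T         T           T                 T           F
T  F  F  F        F           T                  T               F        F        T         T           T                 F           F
T  F  F  T        F           F                  T               F        T        F         T           T                 F           F
T  F  T  F        T           T                  T               T        T        F         T           T                 T           T
T  F  T  T        T           T                  T               T        F        T         T           T                 T           F
T  T  F  F        T           T                  T               T        F        T         T           T                 F           T
T  T  F  T        T           T                  T               T        T        F         T           T                 F           F
T  T  T  F        T           T                  T               T        T        F         T           T                 T           T
T  T  T  T        T           T                  T               T        F        T         T           T                 T           F
5 of 16 rows are T, so the formula is contingent.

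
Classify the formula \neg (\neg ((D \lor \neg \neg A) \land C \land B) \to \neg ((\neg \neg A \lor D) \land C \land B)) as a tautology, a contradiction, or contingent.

A | B | C | D || φ
0 | 0 | 0 | 0 || 0
0 | 0 | 0 | 1 || 0
0 | 0 | 1 | 0 || 0
0 | 0 | 1 | 1 || 0
0 | 1 | 0 | 0 || 0
0 | 1 | 0 | 1 || 0
0 | 1 | 1 | 0 || 0
0 | 1 | 1 | 1 || 0
1 | 0 | 0 | 0 || 0
1 | 0 | 0 | 1 || 0
1 | 0 | 1 | 0 || 0
1 | 0 | 1 | 1 || 0
1 | 1 | 0 | 0 || 0
1 | 1 | 0 | 1 || 0
1 | 1 | 1 | 0 || 0
1 | 1 | 1 | 1 || 0
Every row is 0, so the formula is a contradiction.

contradiction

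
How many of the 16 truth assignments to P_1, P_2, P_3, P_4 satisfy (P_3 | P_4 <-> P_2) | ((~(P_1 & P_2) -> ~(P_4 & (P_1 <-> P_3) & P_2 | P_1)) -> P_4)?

 P_1    P_2    P_3    P_4      (P_3 | P_4)  ((P_3 | P_4) <-> P_2)  (P_1 & P_2)  ~(P_1 & P_2)  (P_1 <-> P_3)  ((P_1 <-> P_3) & P_2)    φ  
 True   True   True   True         True              True              True        False           True               True           True
 True   True   True  False         True              True              True        False           True               True           True
 True   True  False   True         True              True              True        False          False              False           True
 True   True  False  False        False             False              True        False          False              False          False
 True  False   True   True         True             False             False         True           True              False           True
 True  False   True  False         True             False             False         True           True              False           True
 True  False  False   True         True             False             False         True          False              False           True
 True  False  False  False        False              True             False         True          False              False           True
False   True   True   True         True              True             False         True          False              False           True
False   True   True  False         True              True             False         True          False              False           True
False   True  False   True         True              True             False         True           True               True           True
False   True  False  False        False             False             False         True           True               True          False
False  False   True   True         True             False             False         True          False              False           True
False  False   True  False         True             False             False         True          False              False          False
False  False  False   True         True             False             False         True           True              False           True
False  False  False  False        False              True             False         True           True              False           True
The formula is true on 13 of the 16 rows.

13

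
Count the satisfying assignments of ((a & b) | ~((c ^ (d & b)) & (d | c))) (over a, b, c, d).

a | b | c | d || φ
1 | 1 | 1 | 1 || 1
1 | 1 | 1 | 0 || 1
1 | 1 | 0 | 1 || 1
1 | 1 | 0 | 0 || 1
1 | 0 | 1 | 1 || 0
1 | 0 | 1 | 0 || 0
1 | 0 | 0 | 1 || 1
1 | 0 | 0 | 0 || 1
0 | 1 | 1 | 1 || 1
0 | 1 | 1 | 0 || 0
0 | 1 | 0 | 1 || 0
0 | 1 | 0 | 0 || 1
0 | 0 | 1 | 1 || 0
0 | 0 | 1 | 0 || 0
0 | 0 | 0 | 1 || 1
0 | 0 | 0 | 0 || 1
The formula is true on 10 of the 16 rows.

10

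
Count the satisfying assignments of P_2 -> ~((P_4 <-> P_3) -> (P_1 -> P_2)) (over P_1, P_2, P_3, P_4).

P_1  P_2  P_3  P_4  |  (P_4 <-> P_3)  (P_1 -> P_2)  φ
 0    0    0    0   |        1             1        1
 0    0    0    1   |        0             1        1
 0    0    1    0   |        0             1        1
 0    0    1    1   |        1             1        1
 0    1    0    0   |        1             1        0
 0    1    0    1   |        0             1        0
 0    1    1    0   |        0             1        0
 0    1    1    1   |        1             1        0
 1    0    0    0   |        1             0        1
 1    0    0    1   |        0             0        1
 1    0    1    0   |        0             0        1
 1    0    1    1   |        1             0        1
 1    1    0    0   |        1             1        0
 1    1    0    1   |        0             1        0
 1    1    1    0   |        0             1        0
 1    1    1    1   |        1             1        0
The formula is true on 8 of the 16 rows.

8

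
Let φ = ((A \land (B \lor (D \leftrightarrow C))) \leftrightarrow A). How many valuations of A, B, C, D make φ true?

14

A  B  C  D  |  (D \leftrightarrow C)  φ
T  T  T  T  |            T            T
T  T  T  F  |            F            T
T  T  F  T  |            F            T
T  T  F  F  |            T            T
T  F  T  T  |            T            T
T  F  T  F  |            F            F
T  F  F  T  |            F            F
T  F  F  F  |            T            T
F  T  T  T  |            T            T
F  T  T  F  |            F            T
F  T  F  T  |            F            T
F  T  F  F  |            T            T
F  F  T  T  |            T            T
F  F  T  F  |            F            T
F  F  F  T  |            F            T
F  F  F  F  |            T            T
The formula is true on 14 of the 16 rows.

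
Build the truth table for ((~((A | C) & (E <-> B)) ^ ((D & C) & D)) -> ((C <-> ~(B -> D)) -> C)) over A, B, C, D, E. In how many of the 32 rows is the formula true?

A | B | C | D | E | φ
- | - | - | - | - | -
T | T | T | T | T | T
T | T | T | T | F | T
T | T | T | F | T | T
T | T | T | F | F | T
T | T | F | T | T | T
T | T | F | T | F | F
T | T | F | F | T | T
T | T | F | F | F | T
T | F | T | T | T | T
T | F | T | T | F | T
T | F | T | F | T | T
T | F | T | F | F | T
T | F | F | T | T | F
T | F | F | T | F | T
T | F | F | F | T | F
T | F | F | F | F | T
F | T | T | T | T | T
F | T | T | T | F | T
F | T | T | F | T | T
F | T | T | F | F | T
F | T | F | T | T | F
F | T | F | T | F | F
F | T | F | F | T | T
F | T | F | F | F | T
F | F | T | T | T | T
F | F | T | T | F | T
F | F | T | F | T | T
F | F | T | F | F | T
F | F | F | T | T | F
F | F | F | T | F | F
F | F | F | F | T | F
F | F | F | F | F | F
The formula is true on 23 of the 32 rows.

23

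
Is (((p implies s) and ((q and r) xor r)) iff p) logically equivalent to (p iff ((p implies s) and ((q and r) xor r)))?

p | q | r | s || φ | ψ
1 | 1 | 1 | 1 || 0 | 0
1 | 1 | 1 | 0 || 0 | 0
1 | 1 | 0 | 1 || 0 | 0
1 | 1 | 0 | 0 || 0 | 0
1 | 0 | 1 | 1 || 1 | 1
1 | 0 | 1 | 0 || 0 | 0
1 | 0 | 0 | 1 || 0 | 0
1 | 0 | 0 | 0 || 0 | 0
0 | 1 | 1 | 1 || 1 | 1
0 | 1 | 1 | 0 || 1 | 1
0 | 1 | 0 | 1 || 1 | 1
0 | 1 | 0 | 0 || 1 | 1
0 | 0 | 1 | 1 || 0 | 0
0 | 0 | 1 | 0 || 0 | 0
0 | 0 | 0 | 1 || 1 | 1
0 | 0 | 0 | 0 || 1 | 1
The columns for φ and ψ agree on every row, so they are logically equivalent.

equivalent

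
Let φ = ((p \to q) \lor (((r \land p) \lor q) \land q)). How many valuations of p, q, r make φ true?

  p   |   q   |   r   ||   φ  
 True |  True |  True ||  True
 True |  True | False ||  True
 True | False |  True || False
 True | False | False || False
False |  True |  True ||  True
False |  True | False ||  True
False | False |  True ||  True
False | False | False ||  True
The formula is true on 6 of the 8 rows.

6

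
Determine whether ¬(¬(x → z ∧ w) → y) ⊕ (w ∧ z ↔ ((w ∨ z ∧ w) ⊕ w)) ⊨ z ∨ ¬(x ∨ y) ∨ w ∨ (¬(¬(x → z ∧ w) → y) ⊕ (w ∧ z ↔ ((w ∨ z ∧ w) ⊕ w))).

x | y | z | w || φ | ψ
T | T | T | T || F | T
T | T | T | F || T | T
T | T | F | T || T | T
T | T | F | F || T | T
T | F | T | T || F | T
T | F | T | F || F | T
T | F | F | T || F | T
T | F | F | F || F | F
F | T | T | T || F | T
F | T | T | F || T | T
F | T | F | T || T | T
F | T | F | F || T | T
F | F | T | T || F | T
F | F | T | F || T | T
F | F | F | T || T | T
F | F | F | F || T | T
In every row where φ is true, ψ is also true, so φ ⊨ ψ.

yes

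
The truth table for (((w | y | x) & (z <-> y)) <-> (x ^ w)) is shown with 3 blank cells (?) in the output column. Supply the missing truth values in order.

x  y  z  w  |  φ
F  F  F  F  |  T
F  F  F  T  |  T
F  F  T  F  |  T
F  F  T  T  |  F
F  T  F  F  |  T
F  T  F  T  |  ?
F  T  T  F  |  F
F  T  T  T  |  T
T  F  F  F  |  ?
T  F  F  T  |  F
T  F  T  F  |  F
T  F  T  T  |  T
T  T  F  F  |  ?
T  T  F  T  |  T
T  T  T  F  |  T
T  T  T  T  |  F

F, T, F

Row x=F, y=T, z=F, w=T: ((w | y | x) & (z <-> y)) = F, (x ^ w) = T, so the formula = F.
Row x=T, y=F, z=F, w=F: ((w | y | x) & (z <-> y)) = T, (x ^ w) = T, so the formula = T.
Row x=T, y=T, z=F, w=F: ((w | y | x) & (z <-> y)) = F, (x ^ w) = T, so the formula = F.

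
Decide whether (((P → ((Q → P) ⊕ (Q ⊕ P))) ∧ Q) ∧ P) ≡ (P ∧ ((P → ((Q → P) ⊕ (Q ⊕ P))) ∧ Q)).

P | Q || φ | ψ
T | T || T | T
T | F || F | F
F | T || F | F
F | F || F | F
The columns for φ and ψ agree on every row, so they are logically equivalent.

equivalent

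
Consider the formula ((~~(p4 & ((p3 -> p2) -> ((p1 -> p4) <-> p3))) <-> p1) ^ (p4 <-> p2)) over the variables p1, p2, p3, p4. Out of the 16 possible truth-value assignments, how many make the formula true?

8

  p1     p2     p3     p4   |  (p3 -> p2)  (p1 -> p4)  ((p1 -> p4) <-> p3)  (p4 <-> p2)    φ  
False  False  False  False  |     True        True            False             True     False
False  False  False   True  |     True        True            False            False      True
False  False   True  False  |    False        True             True             True     False
False  False   True   True  |    False        True             True            False     False
False   True  False  False  |     True        True            False            False      True
False   True  False   True  |     True        True            False             True     False
False   True   True  False  |     True        True             True            False      True
False   True   True   True  |     True        True             True             True      True
 True  False  False  False  |     True       False             True             True      True
 True  False  False   True  |     True        True            False            False     False
 True  False   True  False  |    False       False            False             True      True
 True  False   True   True  |    False        True             True            False      True
 True   True  False  False  |     True       False             True            False     False
 True   True  False   True  |     True        True            False             True      True
 True   True   True  False  |     True       False            False            False     False
 True   True   True   True  |     True        True             True             True     False
The formula is true on 8 of the 16 rows.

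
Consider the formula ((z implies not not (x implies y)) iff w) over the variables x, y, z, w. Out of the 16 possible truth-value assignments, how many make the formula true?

8

x | y | z | w | φ
- | - | - | - | -
0 | 0 | 0 | 0 | 0
0 | 0 | 0 | 1 | 1
0 | 0 | 1 | 0 | 0
0 | 0 | 1 | 1 | 1
0 | 1 | 0 | 0 | 0
0 | 1 | 0 | 1 | 1
0 | 1 | 1 | 0 | 0
0 | 1 | 1 | 1 | 1
1 | 0 | 0 | 0 | 0
1 | 0 | 0 | 1 | 1
1 | 0 | 1 | 0 | 1
1 | 0 | 1 | 1 | 0
1 | 1 | 0 | 0 | 0
1 | 1 | 0 | 1 | 1
1 | 1 | 1 | 0 | 0
1 | 1 | 1 | 1 | 1
The formula is true on 8 of the 16 rows.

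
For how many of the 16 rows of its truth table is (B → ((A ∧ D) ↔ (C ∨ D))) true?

12

A  B  C  D  |  (A ∧ D)  (C ∨ D)  ((A ∧ D) ↔ (C ∨ D))  (B → ((A ∧ D) ↔ (C ∨ D)))
F  F  F  F  |     F        F              T                       T            
F  F  F  T  |     F        T              F                       T            
F  F  T  F  |     F        T              F                       T            
F  F  T  T  |     F        T              F                       T            
F  T  F  F  |     F        F              T                       T            
F  T  F  T  |     F        T              F                       F            
F  T  T  F  |     F        T              F                       F            
F  T  T  T  |     F        T              F                       F            
T  F  F  F  |     F        F              T                       T            
T  F  F  T  |     T        T              T                       T            
T  F  T  F  |     F        T              F                       T            
T  F  T  T  |     T        T              T                       T            
T  T  F  F  |     F        F              T                       T            
T  T  F  T  |     T        T              T                       T            
T  T  T  F  |     F        T              F                       F            
T  T  T  T  |     T        T              T                       T            
The formula is true on 12 of the 16 rows.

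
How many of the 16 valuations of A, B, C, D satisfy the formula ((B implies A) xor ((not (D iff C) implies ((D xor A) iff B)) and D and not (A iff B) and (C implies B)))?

13

A  B  C  D  |  (B implies A)  (D iff C)  not (D iff C)  (D xor A)  ((D xor A) iff B)  (A iff B)  not (A iff B)  (C implies B)  φ
F  F  F  F  |        T            T            F            F              T              T            F              T        T
F  F  F  T  |        T            F            T            T              F              T            F              T        T
F  F  T  F  |        T            F            T            F              T              T            F              F        T
F  F  T  T  |        T            T            F            T              F              T            F              F        T
F  T  F  F  |        F            T            F            F              F              F            T              T        F
F  T  F  T  |        F            F            T            T              T              F            T              T        T
F  T  T  F  |        F            F            T            F              F              F            T              T        F
F  T  T  T  |        F            T            F            T              T              F            T              T        T
T  F  F  F  |        T            T            F            T              F              F            T              T        T
T  F  F  T  |        T            F            T            F              T              F            T              T        F
T  F  T  F  |        T            F            T            T              F              F            T              F        T
T  F  T  T  |        T            T            F            F              T              F            T              F        T
T  T  F  F  |        T            T            F            T              T              T            F              T        T
T  T  F  T  |        T            F            T            F              F              T            F              T        T
T  T  T  F  |        T            F            T            T              T              T            F              T        T
T  T  T  T  |        T            T            F            F              F              T            F              T        T
The formula is true on 13 of the 16 rows.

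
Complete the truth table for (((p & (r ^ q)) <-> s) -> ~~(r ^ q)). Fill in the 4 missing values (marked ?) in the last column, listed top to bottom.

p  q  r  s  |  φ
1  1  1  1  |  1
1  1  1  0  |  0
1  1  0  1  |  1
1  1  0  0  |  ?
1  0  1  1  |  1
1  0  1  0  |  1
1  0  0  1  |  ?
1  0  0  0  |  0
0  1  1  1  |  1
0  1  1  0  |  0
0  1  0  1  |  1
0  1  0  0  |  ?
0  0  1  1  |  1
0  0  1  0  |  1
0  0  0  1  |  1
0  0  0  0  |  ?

1, 1, 1, 0

Row p=1, q=1, r=0, s=0: ((p & (r ^ q)) <-> s) = 0, ~~(r ^ q) = 1, so the formula = 1.
Row p=1, q=0, r=0, s=1: ((p & (r ^ q)) <-> s) = 0, ~~(r ^ q) = 0, so the formula = 1.
Row p=0, q=1, r=0, s=0: ((p & (r ^ q)) <-> s) = 1, ~~(r ^ q) = 1, so the formula = 1.
Row p=0, q=0, r=0, s=0: ((p & (r ^ q)) <-> s) = 1, ~~(r ^ q) = 0, so the formula = 0.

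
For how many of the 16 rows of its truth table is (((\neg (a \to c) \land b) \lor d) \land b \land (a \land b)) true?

3

a | b | c | d || (a \to c) | \neg (a \to c) | (\neg (a \to c) \land b) | (a \land b) | φ
F | F | F | F ||     T     |       F        |            F             |      F      | F
F | F | F | T ||     T     |       F        |            F             |      F      | F
F | F | T | F ||     T     |       F        |            F             |      F      | F
F | F | T | T ||     T     |       F        |            F             |      F      | F
F | T | F | F ||     T     |       F        |            F             |      F      | F
F | T | F | T ||     T     |       F        |            F             |      F      | F
F | T | T | F ||     T     |       F        |            F             |      F      | F
F | T | T | T ||     T     |       F        |            F             |      F      | F
T | F | F | F ||     F     |       T        |            F             |      F      | F
T | F | F | T ||     F     |       T        |            F             |      F      | F
T | F | T | F ||     T     |       F        |            F             |      F      | F
T | F | T | T ||     T     |       F        |            F             |      F      | F
T | T | F | F ||     F     |       T        |            T             |      T      | T
T | T | F | T ||     F     |       T        |            T             |      T      | T
T | T | T | F ||     T     |       F        |            F             |      T      | F
T | T | T | T ||     T     |       F        |            F             |      T      | T
The formula is true on 3 of the 16 rows.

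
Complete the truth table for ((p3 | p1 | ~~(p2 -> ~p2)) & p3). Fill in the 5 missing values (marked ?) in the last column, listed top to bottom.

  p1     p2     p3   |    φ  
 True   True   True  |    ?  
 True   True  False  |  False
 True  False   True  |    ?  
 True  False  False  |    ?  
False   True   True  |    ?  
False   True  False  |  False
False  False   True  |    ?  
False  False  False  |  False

Row p1=True, p2=True, p3=True: (p3 | p1 | ~~(p2 -> ~p2)) = True, so the formula = True.
Row p1=True, p2=False, p3=True: (p3 | p1 | ~~(p2 -> ~p2)) = True, so the formula = True.
Row p1=True, p2=False, p3=False: (p3 | p1 | ~~(p2 -> ~p2)) = True, so the formula = False.
Row p1=False, p2=True, p3=True: (p3 | p1 | ~~(p2 -> ~p2)) = True, so the formula = True.
Row p1=False, p2=False, p3=True: (p3 | p1 | ~~(p2 -> ~p2)) = True, so the formula = True.

True, True, False, True, True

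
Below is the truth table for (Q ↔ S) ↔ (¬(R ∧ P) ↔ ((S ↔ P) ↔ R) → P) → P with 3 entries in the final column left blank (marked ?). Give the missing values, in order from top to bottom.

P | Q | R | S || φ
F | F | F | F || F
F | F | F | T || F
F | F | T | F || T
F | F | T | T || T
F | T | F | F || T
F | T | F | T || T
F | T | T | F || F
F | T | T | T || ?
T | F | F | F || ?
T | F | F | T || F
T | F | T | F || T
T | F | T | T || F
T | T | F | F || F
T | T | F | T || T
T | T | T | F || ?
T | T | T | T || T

F, T, F

Row P=F, Q=T, R=T, S=T: (Q ↔ S) = T, ((¬(R ∧ P) ↔ ((S ↔ P) ↔ R) → P) → P) = F, so the formula = F.
Row P=T, Q=F, R=F, S=F: (Q ↔ S) = T, ((¬(R ∧ P) ↔ ((S ↔ P) ↔ R) → P) → P) = T, so the formula = T.
Row P=T, Q=T, R=T, S=F: (Q ↔ S) = F, ((¬(R ∧ P) ↔ ((S ↔ P) ↔ R) → P) → P) = T, so the formula = F.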